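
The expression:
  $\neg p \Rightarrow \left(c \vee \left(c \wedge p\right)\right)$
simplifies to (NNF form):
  $c \vee p$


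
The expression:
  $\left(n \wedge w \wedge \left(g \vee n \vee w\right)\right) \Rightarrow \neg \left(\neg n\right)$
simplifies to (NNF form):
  $\text{True}$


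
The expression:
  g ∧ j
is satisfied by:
  {j: True, g: True}


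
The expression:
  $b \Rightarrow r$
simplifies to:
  $r \vee \neg b$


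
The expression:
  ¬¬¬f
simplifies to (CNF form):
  ¬f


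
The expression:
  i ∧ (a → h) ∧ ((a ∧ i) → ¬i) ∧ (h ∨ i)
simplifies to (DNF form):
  i ∧ ¬a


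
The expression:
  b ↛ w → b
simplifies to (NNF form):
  True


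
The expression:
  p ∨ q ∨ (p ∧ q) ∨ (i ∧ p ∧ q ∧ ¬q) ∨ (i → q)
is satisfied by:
  {q: True, p: True, i: False}
  {q: True, p: False, i: False}
  {p: True, q: False, i: False}
  {q: False, p: False, i: False}
  {i: True, q: True, p: True}
  {i: True, q: True, p: False}
  {i: True, p: True, q: False}


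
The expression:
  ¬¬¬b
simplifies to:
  ¬b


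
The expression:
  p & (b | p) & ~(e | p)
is never true.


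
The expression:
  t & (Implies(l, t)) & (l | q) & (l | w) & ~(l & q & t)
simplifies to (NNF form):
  t & (l | q) & (l | w) & (~l | ~q)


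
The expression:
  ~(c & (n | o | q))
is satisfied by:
  {q: False, n: False, c: False, o: False}
  {o: True, q: False, n: False, c: False}
  {n: True, o: False, q: False, c: False}
  {o: True, n: True, q: False, c: False}
  {q: True, o: False, n: False, c: False}
  {o: True, q: True, n: False, c: False}
  {n: True, q: True, o: False, c: False}
  {o: True, n: True, q: True, c: False}
  {c: True, o: False, q: False, n: False}


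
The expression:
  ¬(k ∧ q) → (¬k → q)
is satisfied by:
  {k: True, q: True}
  {k: True, q: False}
  {q: True, k: False}


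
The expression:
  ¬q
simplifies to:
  ¬q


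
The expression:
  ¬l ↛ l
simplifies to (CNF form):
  True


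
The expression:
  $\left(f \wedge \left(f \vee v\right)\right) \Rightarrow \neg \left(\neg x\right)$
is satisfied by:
  {x: True, f: False}
  {f: False, x: False}
  {f: True, x: True}


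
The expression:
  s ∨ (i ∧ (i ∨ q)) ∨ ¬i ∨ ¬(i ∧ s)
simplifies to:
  True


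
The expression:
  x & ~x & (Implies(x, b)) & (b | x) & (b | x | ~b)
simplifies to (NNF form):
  False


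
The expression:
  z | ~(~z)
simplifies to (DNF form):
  z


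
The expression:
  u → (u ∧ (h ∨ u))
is always true.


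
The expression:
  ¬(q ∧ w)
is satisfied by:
  {w: False, q: False}
  {q: True, w: False}
  {w: True, q: False}


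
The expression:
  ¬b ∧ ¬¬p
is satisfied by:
  {p: True, b: False}


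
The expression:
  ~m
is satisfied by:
  {m: False}


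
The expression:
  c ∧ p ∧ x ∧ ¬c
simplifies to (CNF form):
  False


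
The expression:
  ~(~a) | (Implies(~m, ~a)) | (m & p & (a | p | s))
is always true.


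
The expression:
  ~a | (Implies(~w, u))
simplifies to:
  u | w | ~a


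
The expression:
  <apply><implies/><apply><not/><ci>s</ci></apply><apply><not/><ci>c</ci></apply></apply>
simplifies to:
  <apply><or/><ci>s</ci><apply><not/><ci>c</ci></apply></apply>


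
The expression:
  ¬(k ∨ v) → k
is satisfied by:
  {k: True, v: True}
  {k: True, v: False}
  {v: True, k: False}


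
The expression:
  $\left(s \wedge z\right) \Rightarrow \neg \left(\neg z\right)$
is always true.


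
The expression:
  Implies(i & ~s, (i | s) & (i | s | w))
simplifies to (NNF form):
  True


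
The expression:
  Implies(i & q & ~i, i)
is always true.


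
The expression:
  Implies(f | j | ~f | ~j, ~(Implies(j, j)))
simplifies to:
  False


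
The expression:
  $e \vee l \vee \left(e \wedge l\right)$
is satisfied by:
  {l: True, e: True}
  {l: True, e: False}
  {e: True, l: False}


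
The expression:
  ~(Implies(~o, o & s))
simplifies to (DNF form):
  ~o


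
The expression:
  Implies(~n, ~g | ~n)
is always true.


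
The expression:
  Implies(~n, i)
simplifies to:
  i | n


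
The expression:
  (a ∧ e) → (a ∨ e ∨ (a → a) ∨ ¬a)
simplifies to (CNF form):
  True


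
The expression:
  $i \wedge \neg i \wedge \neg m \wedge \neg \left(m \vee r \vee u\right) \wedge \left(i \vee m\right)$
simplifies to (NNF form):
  $\text{False}$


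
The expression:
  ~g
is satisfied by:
  {g: False}


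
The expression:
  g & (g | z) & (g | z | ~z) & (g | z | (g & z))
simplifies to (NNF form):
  g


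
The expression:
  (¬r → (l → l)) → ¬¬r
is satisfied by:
  {r: True}


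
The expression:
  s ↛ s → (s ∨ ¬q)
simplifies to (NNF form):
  True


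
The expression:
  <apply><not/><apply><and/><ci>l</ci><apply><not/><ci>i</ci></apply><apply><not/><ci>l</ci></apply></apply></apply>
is always true.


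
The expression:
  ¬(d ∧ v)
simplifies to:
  ¬d ∨ ¬v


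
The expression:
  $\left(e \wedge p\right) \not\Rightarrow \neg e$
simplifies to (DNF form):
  $e \wedge p$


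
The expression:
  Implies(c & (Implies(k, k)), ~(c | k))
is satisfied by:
  {c: False}


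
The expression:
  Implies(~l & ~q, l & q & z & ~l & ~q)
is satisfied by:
  {q: True, l: True}
  {q: True, l: False}
  {l: True, q: False}


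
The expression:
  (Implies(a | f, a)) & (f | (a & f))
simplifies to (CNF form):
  a & f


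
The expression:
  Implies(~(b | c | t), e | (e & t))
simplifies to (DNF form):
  b | c | e | t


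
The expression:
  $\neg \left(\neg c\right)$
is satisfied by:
  {c: True}


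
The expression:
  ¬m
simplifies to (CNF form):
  ¬m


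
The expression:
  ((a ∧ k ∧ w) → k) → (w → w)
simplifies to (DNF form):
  True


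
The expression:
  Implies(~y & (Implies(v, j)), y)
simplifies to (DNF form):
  y | (v & ~j)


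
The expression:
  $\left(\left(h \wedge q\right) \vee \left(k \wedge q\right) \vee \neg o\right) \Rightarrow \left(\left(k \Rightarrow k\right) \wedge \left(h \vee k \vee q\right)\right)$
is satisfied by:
  {k: True, q: True, h: True, o: True}
  {k: True, q: True, h: True, o: False}
  {k: True, q: True, o: True, h: False}
  {k: True, q: True, o: False, h: False}
  {k: True, h: True, o: True, q: False}
  {k: True, h: True, o: False, q: False}
  {k: True, h: False, o: True, q: False}
  {k: True, h: False, o: False, q: False}
  {q: True, h: True, o: True, k: False}
  {q: True, h: True, o: False, k: False}
  {q: True, o: True, h: False, k: False}
  {q: True, o: False, h: False, k: False}
  {h: True, o: True, q: False, k: False}
  {h: True, q: False, o: False, k: False}
  {o: True, q: False, h: False, k: False}


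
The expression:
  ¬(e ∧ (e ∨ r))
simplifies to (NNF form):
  ¬e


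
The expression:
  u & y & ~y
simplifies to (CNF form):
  False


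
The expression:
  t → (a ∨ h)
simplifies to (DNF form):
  a ∨ h ∨ ¬t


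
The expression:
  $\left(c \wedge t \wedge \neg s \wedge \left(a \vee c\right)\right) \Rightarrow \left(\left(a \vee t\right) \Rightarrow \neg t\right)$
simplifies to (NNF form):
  $s \vee \neg c \vee \neg t$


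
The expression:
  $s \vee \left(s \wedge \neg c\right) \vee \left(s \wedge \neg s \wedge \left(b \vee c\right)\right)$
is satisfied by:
  {s: True}


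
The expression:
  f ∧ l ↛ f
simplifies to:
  False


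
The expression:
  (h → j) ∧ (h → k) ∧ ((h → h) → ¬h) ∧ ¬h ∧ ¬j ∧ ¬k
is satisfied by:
  {j: False, h: False, k: False}


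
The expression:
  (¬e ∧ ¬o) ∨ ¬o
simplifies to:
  ¬o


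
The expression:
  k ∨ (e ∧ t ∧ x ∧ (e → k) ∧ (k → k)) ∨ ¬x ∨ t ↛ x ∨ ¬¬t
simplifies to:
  k ∨ t ∨ ¬x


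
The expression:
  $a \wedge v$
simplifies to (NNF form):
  $a \wedge v$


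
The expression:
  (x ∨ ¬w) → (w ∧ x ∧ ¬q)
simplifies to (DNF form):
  (w ∧ ¬q) ∨ (w ∧ ¬x)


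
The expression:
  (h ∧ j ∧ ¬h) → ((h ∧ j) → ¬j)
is always true.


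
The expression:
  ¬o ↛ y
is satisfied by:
  {y: True, o: False}
  {o: False, y: False}
  {o: True, y: True}


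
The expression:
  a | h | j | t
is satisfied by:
  {a: True, t: True, h: True, j: True}
  {a: True, t: True, h: True, j: False}
  {a: True, t: True, j: True, h: False}
  {a: True, t: True, j: False, h: False}
  {a: True, h: True, j: True, t: False}
  {a: True, h: True, j: False, t: False}
  {a: True, h: False, j: True, t: False}
  {a: True, h: False, j: False, t: False}
  {t: True, h: True, j: True, a: False}
  {t: True, h: True, j: False, a: False}
  {t: True, j: True, h: False, a: False}
  {t: True, j: False, h: False, a: False}
  {h: True, j: True, t: False, a: False}
  {h: True, t: False, j: False, a: False}
  {j: True, t: False, h: False, a: False}


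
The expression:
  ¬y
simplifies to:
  ¬y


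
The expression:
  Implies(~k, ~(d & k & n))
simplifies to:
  True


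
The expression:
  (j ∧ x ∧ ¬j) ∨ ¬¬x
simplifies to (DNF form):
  x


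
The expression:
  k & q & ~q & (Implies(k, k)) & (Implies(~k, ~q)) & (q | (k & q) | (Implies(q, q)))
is never true.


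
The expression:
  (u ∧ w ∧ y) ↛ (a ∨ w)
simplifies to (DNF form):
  False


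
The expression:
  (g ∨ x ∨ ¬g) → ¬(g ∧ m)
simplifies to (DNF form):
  ¬g ∨ ¬m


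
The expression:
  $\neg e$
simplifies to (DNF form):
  $\neg e$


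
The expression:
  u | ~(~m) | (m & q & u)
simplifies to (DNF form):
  m | u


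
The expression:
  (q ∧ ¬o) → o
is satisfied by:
  {o: True, q: False}
  {q: False, o: False}
  {q: True, o: True}


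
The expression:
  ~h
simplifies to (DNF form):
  ~h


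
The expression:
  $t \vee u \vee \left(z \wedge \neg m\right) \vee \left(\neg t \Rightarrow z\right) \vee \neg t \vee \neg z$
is always true.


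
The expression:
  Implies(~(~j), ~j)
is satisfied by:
  {j: False}


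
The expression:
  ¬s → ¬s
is always true.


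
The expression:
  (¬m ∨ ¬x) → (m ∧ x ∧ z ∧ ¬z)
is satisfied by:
  {m: True, x: True}


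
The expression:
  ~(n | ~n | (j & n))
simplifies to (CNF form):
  False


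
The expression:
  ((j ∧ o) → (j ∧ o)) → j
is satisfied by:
  {j: True}


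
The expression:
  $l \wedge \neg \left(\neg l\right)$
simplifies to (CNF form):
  $l$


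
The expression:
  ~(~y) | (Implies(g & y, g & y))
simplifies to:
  True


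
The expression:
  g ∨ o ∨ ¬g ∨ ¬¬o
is always true.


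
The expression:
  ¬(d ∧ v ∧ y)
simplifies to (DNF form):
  ¬d ∨ ¬v ∨ ¬y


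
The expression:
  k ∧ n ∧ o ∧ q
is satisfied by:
  {n: True, o: True, q: True, k: True}


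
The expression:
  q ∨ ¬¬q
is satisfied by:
  {q: True}


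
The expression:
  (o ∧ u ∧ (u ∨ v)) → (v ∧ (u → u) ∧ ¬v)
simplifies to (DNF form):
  ¬o ∨ ¬u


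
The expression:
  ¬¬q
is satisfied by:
  {q: True}


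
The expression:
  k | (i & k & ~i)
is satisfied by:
  {k: True}


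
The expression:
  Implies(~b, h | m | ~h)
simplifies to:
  True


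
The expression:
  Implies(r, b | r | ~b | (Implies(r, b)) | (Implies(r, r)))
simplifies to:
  True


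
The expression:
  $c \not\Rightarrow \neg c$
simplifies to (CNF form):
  $c$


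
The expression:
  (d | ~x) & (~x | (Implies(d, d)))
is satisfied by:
  {d: True, x: False}
  {x: False, d: False}
  {x: True, d: True}


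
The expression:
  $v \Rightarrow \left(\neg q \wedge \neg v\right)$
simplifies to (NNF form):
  $\neg v$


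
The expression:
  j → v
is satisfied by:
  {v: True, j: False}
  {j: False, v: False}
  {j: True, v: True}


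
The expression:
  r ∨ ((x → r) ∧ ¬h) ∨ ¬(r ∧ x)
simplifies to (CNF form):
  True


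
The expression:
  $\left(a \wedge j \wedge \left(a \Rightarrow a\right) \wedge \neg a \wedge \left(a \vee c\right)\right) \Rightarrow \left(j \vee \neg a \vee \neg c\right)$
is always true.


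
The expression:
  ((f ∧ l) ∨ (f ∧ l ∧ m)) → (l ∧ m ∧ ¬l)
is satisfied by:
  {l: False, f: False}
  {f: True, l: False}
  {l: True, f: False}


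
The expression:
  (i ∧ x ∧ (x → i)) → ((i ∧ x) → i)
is always true.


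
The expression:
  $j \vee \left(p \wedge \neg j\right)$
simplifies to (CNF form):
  $j \vee p$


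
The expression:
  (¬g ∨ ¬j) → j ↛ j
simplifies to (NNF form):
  g ∧ j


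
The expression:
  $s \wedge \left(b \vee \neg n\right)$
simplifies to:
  $s \wedge \left(b \vee \neg n\right)$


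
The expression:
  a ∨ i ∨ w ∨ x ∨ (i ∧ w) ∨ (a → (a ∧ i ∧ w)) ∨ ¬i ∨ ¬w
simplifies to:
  True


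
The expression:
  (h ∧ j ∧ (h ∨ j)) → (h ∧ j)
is always true.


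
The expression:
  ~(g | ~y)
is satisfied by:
  {y: True, g: False}


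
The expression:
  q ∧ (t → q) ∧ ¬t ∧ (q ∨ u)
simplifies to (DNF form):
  q ∧ ¬t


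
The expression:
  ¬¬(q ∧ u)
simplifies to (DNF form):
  q ∧ u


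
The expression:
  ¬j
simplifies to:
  ¬j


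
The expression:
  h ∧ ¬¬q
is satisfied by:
  {h: True, q: True}


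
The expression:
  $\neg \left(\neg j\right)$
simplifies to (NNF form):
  $j$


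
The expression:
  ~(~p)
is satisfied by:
  {p: True}


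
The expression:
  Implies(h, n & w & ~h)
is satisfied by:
  {h: False}


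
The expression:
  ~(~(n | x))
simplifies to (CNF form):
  n | x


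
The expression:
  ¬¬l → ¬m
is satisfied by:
  {l: False, m: False}
  {m: True, l: False}
  {l: True, m: False}


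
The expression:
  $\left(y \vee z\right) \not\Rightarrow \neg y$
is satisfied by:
  {y: True}


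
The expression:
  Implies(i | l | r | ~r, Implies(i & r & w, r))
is always true.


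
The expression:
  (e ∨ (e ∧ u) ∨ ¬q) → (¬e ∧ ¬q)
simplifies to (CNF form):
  ¬e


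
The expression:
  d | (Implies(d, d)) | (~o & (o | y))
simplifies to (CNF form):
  True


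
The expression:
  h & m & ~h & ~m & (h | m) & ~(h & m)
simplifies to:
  False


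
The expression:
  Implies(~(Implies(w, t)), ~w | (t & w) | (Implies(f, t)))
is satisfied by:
  {t: True, w: False, f: False}
  {w: False, f: False, t: False}
  {f: True, t: True, w: False}
  {f: True, w: False, t: False}
  {t: True, w: True, f: False}
  {w: True, t: False, f: False}
  {f: True, w: True, t: True}


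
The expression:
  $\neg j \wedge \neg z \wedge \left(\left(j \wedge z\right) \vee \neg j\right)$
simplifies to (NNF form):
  $\neg j \wedge \neg z$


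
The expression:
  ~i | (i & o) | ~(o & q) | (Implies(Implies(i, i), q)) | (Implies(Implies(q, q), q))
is always true.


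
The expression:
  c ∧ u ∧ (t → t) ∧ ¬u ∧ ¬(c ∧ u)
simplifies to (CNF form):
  False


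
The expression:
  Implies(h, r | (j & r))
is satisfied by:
  {r: True, h: False}
  {h: False, r: False}
  {h: True, r: True}


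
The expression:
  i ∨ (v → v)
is always true.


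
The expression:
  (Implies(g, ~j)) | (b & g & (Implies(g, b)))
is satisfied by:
  {b: True, g: False, j: False}
  {g: False, j: False, b: False}
  {j: True, b: True, g: False}
  {j: True, g: False, b: False}
  {b: True, g: True, j: False}
  {g: True, b: False, j: False}
  {j: True, g: True, b: True}


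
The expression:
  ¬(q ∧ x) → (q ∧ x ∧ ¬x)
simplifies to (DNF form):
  q ∧ x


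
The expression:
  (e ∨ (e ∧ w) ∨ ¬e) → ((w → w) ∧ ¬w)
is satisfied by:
  {w: False}


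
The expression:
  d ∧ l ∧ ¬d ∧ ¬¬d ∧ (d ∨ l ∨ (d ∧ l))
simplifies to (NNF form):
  False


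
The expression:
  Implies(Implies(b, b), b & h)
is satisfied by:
  {h: True, b: True}


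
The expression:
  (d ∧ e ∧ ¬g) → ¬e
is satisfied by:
  {g: True, e: False, d: False}
  {e: False, d: False, g: False}
  {d: True, g: True, e: False}
  {d: True, e: False, g: False}
  {g: True, e: True, d: False}
  {e: True, g: False, d: False}
  {d: True, e: True, g: True}


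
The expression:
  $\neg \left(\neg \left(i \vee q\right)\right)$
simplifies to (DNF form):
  $i \vee q$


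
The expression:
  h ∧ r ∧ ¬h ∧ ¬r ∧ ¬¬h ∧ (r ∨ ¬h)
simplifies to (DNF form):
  False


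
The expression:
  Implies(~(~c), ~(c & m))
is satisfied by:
  {m: False, c: False}
  {c: True, m: False}
  {m: True, c: False}


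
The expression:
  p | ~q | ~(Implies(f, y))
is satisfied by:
  {p: True, f: True, q: False, y: False}
  {p: True, f: False, q: False, y: False}
  {y: True, p: True, f: True, q: False}
  {y: True, p: True, f: False, q: False}
  {f: True, y: False, p: False, q: False}
  {y: False, f: False, p: False, q: False}
  {y: True, f: True, p: False, q: False}
  {y: True, f: False, p: False, q: False}
  {q: True, p: True, f: True, y: False}
  {q: True, p: True, f: False, y: False}
  {y: True, q: True, p: True, f: True}
  {y: True, q: True, p: True, f: False}
  {q: True, f: True, p: False, y: False}


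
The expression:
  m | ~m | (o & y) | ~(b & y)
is always true.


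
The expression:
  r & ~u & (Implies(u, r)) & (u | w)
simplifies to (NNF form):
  r & w & ~u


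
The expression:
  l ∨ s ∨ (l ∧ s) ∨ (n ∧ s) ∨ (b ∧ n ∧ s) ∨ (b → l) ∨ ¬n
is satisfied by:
  {l: True, s: True, n: False, b: False}
  {l: True, s: False, n: False, b: False}
  {s: True, b: False, l: False, n: False}
  {b: False, s: False, l: False, n: False}
  {b: True, l: True, s: True, n: False}
  {b: True, l: True, s: False, n: False}
  {b: True, s: True, l: False, n: False}
  {b: True, s: False, l: False, n: False}
  {n: True, l: True, s: True, b: False}
  {n: True, l: True, s: False, b: False}
  {n: True, s: True, l: False, b: False}
  {n: True, s: False, l: False, b: False}
  {b: True, n: True, l: True, s: True}
  {b: True, n: True, l: True, s: False}
  {b: True, n: True, s: True, l: False}


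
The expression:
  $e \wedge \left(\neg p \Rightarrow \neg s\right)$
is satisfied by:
  {e: True, p: True, s: False}
  {e: True, s: False, p: False}
  {e: True, p: True, s: True}


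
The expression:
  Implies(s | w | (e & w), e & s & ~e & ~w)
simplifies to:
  ~s & ~w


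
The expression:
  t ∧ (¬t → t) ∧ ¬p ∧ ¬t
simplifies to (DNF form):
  False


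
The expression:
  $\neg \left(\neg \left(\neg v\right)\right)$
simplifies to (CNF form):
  $\neg v$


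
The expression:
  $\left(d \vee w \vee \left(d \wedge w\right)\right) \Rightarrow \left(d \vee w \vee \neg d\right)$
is always true.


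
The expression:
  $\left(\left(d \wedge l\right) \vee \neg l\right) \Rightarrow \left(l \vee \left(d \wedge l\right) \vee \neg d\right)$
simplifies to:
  $l \vee \neg d$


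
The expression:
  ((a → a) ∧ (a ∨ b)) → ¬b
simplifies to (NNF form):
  ¬b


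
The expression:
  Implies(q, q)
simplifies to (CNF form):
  True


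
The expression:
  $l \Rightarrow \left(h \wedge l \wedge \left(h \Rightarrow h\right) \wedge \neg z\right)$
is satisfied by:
  {h: True, z: False, l: False}
  {z: False, l: False, h: False}
  {h: True, z: True, l: False}
  {z: True, h: False, l: False}
  {l: True, h: True, z: False}


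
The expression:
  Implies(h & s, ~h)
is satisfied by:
  {s: False, h: False}
  {h: True, s: False}
  {s: True, h: False}


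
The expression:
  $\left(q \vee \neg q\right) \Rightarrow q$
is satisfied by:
  {q: True}


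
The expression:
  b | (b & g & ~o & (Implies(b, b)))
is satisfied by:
  {b: True}


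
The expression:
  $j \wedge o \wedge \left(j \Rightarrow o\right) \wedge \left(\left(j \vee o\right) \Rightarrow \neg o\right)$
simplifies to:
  $\text{False}$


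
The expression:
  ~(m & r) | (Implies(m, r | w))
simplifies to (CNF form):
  True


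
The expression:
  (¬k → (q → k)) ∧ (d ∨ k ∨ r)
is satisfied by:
  {d: True, k: True, r: True, q: False}
  {d: True, k: True, r: False, q: False}
  {k: True, r: True, q: False, d: False}
  {k: True, r: False, q: False, d: False}
  {d: True, k: True, q: True, r: True}
  {d: True, k: True, q: True, r: False}
  {k: True, q: True, r: True, d: False}
  {k: True, q: True, r: False, d: False}
  {d: True, q: False, r: True, k: False}
  {d: True, q: False, r: False, k: False}
  {r: True, k: False, q: False, d: False}


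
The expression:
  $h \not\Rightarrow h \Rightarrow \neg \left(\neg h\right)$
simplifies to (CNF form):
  $\text{True}$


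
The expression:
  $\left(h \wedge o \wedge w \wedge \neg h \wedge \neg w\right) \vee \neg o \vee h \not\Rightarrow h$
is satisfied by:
  {o: False}


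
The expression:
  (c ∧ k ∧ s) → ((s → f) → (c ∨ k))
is always true.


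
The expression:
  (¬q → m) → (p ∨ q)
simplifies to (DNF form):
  p ∨ q ∨ ¬m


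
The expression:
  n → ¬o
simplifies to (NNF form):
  ¬n ∨ ¬o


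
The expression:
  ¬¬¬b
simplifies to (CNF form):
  ¬b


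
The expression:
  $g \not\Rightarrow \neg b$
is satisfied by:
  {b: True, g: True}


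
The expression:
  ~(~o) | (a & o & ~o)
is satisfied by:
  {o: True}


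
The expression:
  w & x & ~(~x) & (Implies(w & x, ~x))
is never true.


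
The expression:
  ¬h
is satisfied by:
  {h: False}


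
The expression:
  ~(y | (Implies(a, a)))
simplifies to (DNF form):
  False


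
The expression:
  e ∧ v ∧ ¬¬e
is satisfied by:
  {e: True, v: True}


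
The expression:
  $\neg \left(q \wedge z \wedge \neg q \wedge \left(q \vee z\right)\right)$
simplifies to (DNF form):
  $\text{True}$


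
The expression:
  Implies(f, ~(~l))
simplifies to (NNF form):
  l | ~f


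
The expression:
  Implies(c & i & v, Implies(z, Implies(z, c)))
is always true.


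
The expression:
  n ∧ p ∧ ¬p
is never true.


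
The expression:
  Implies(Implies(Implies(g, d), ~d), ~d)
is always true.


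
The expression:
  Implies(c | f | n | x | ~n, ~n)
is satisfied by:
  {n: False}


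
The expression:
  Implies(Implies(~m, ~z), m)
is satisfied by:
  {z: True, m: True}
  {z: True, m: False}
  {m: True, z: False}


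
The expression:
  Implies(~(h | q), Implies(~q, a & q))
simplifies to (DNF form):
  h | q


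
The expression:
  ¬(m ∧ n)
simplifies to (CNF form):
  ¬m ∨ ¬n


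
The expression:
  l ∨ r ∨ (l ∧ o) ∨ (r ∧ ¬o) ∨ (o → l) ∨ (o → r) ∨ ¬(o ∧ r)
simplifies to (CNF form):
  True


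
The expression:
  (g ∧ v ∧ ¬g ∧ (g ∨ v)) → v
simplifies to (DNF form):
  True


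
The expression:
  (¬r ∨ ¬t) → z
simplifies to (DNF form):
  z ∨ (r ∧ t)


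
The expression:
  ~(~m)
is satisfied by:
  {m: True}


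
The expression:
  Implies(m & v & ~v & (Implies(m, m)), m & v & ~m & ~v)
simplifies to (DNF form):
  True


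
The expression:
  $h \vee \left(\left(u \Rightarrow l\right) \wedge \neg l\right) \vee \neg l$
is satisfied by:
  {h: True, l: False}
  {l: False, h: False}
  {l: True, h: True}


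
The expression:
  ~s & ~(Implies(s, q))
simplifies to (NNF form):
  False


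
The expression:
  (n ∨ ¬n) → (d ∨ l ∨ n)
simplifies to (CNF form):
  d ∨ l ∨ n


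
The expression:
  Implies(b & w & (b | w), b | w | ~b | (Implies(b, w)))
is always true.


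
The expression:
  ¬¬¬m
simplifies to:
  ¬m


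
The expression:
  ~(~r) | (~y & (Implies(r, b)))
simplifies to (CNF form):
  r | ~y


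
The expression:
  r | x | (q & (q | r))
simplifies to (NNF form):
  q | r | x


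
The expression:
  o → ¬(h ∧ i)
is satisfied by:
  {h: False, o: False, i: False}
  {i: True, h: False, o: False}
  {o: True, h: False, i: False}
  {i: True, o: True, h: False}
  {h: True, i: False, o: False}
  {i: True, h: True, o: False}
  {o: True, h: True, i: False}


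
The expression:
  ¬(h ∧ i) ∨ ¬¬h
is always true.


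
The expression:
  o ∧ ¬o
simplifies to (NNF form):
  False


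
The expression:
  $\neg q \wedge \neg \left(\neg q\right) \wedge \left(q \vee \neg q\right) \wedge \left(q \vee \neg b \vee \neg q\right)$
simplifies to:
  $\text{False}$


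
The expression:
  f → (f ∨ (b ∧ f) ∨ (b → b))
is always true.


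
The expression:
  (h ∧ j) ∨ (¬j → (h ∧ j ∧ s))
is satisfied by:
  {j: True}


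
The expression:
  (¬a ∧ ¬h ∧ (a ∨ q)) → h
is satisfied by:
  {a: True, h: True, q: False}
  {a: True, h: False, q: False}
  {h: True, a: False, q: False}
  {a: False, h: False, q: False}
  {a: True, q: True, h: True}
  {a: True, q: True, h: False}
  {q: True, h: True, a: False}


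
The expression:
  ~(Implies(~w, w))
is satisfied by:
  {w: False}


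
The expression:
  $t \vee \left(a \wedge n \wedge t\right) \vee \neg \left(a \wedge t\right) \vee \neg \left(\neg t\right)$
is always true.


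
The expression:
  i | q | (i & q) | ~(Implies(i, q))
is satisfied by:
  {i: True, q: True}
  {i: True, q: False}
  {q: True, i: False}


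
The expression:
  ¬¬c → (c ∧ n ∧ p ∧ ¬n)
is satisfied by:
  {c: False}


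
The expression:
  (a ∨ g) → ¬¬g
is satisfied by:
  {g: True, a: False}
  {a: False, g: False}
  {a: True, g: True}


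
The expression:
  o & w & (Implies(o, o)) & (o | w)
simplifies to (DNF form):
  o & w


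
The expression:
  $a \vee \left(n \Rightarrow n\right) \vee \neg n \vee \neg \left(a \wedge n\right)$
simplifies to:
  $\text{True}$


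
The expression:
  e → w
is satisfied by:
  {w: True, e: False}
  {e: False, w: False}
  {e: True, w: True}


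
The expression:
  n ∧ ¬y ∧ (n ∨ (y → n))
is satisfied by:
  {n: True, y: False}


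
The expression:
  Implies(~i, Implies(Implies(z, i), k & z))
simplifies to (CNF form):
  i | z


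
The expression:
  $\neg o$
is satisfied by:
  {o: False}


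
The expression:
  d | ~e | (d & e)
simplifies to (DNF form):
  d | ~e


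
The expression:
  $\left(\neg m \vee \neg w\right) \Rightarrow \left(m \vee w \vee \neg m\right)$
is always true.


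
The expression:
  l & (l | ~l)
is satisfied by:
  {l: True}


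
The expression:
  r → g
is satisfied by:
  {g: True, r: False}
  {r: False, g: False}
  {r: True, g: True}


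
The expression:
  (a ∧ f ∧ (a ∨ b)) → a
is always true.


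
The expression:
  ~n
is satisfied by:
  {n: False}


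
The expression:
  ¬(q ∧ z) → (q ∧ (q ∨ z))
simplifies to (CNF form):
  q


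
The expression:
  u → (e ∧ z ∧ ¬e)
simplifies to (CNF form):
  ¬u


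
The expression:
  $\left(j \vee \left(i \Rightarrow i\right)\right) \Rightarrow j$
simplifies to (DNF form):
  $j$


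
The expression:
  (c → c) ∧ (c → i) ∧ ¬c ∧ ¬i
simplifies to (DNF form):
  ¬c ∧ ¬i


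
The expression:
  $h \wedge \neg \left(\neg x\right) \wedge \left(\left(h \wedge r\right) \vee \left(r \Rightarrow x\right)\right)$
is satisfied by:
  {h: True, x: True}


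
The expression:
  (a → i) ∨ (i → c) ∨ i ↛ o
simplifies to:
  True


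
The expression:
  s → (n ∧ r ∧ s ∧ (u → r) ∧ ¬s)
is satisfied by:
  {s: False}


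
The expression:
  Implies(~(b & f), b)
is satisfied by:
  {b: True}


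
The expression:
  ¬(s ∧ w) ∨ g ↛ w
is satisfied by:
  {s: False, w: False}
  {w: True, s: False}
  {s: True, w: False}


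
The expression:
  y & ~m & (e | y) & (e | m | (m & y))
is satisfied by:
  {e: True, y: True, m: False}


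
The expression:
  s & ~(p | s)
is never true.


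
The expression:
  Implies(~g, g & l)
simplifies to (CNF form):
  g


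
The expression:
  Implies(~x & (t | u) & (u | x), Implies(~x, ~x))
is always true.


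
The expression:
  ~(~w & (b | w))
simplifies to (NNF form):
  w | ~b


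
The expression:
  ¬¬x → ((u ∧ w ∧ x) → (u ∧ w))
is always true.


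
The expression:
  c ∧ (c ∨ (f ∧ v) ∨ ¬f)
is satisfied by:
  {c: True}


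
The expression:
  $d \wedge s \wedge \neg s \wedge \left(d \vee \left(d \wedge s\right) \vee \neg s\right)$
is never true.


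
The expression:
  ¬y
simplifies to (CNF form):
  ¬y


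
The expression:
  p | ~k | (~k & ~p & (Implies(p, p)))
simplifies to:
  p | ~k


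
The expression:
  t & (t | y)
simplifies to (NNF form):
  t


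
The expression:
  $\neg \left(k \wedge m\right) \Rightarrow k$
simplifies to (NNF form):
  $k$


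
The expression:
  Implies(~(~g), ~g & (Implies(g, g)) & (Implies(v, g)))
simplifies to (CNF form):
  ~g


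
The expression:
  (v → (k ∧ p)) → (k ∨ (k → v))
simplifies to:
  True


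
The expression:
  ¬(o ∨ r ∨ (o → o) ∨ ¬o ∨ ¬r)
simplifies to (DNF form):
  False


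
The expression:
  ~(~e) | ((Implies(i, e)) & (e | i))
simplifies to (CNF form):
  e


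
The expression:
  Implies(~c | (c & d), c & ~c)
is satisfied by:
  {c: True, d: False}


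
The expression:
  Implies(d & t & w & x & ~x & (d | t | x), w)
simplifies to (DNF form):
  True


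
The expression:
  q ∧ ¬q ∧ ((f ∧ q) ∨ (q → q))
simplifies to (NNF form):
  False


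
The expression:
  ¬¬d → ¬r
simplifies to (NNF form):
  ¬d ∨ ¬r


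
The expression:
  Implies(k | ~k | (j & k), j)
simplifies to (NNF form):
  j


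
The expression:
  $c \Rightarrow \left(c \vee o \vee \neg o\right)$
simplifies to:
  $\text{True}$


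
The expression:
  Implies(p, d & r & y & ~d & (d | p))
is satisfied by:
  {p: False}


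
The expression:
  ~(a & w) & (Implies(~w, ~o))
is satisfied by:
  {w: False, o: False, a: False}
  {a: True, w: False, o: False}
  {w: True, a: False, o: False}
  {o: True, w: True, a: False}


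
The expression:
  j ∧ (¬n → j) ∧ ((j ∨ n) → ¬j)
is never true.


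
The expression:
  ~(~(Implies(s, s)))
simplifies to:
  True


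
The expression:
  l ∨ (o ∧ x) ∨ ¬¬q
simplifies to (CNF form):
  (l ∨ o ∨ q) ∧ (l ∨ q ∨ x)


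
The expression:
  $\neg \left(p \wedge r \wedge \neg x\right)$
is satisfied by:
  {x: True, p: False, r: False}
  {p: False, r: False, x: False}
  {r: True, x: True, p: False}
  {r: True, p: False, x: False}
  {x: True, p: True, r: False}
  {p: True, x: False, r: False}
  {r: True, p: True, x: True}


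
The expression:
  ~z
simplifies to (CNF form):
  ~z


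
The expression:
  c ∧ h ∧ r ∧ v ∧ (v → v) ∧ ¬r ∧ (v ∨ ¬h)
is never true.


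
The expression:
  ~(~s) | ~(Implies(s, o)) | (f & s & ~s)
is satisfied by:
  {s: True}


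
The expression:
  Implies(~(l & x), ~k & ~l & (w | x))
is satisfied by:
  {x: True, w: True, k: False, l: False}
  {x: True, w: False, k: False, l: False}
  {l: True, x: True, w: True, k: False}
  {l: True, x: True, w: False, k: False}
  {k: True, x: True, l: True, w: True}
  {k: True, x: True, l: True, w: False}
  {w: True, l: False, x: False, k: False}


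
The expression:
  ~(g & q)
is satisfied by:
  {g: False, q: False}
  {q: True, g: False}
  {g: True, q: False}


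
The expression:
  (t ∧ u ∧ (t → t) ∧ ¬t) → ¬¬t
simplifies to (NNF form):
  True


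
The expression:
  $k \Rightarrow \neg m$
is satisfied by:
  {k: False, m: False}
  {m: True, k: False}
  {k: True, m: False}


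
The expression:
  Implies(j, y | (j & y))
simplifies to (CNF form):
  y | ~j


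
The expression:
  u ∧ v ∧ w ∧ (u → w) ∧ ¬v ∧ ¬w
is never true.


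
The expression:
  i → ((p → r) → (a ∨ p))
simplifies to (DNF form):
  a ∨ p ∨ ¬i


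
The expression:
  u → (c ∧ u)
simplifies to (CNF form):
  c ∨ ¬u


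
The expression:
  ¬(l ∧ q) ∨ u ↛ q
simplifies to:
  ¬l ∨ ¬q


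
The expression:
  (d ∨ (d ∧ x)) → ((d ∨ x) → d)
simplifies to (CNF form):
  True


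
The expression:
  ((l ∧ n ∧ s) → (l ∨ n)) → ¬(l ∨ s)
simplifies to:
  ¬l ∧ ¬s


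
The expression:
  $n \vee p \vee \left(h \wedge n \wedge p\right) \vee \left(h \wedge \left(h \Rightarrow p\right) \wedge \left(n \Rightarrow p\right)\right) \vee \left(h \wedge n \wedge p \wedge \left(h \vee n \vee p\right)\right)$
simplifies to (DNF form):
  $n \vee p$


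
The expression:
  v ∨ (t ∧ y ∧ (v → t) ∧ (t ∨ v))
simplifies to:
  v ∨ (t ∧ y)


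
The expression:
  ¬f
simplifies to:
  ¬f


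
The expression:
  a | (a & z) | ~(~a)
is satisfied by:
  {a: True}


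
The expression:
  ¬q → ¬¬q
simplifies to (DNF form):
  q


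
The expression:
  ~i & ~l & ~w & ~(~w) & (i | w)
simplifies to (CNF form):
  False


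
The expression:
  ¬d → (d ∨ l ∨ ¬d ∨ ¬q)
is always true.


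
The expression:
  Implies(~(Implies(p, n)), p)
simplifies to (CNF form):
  True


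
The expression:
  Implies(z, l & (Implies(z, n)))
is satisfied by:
  {l: True, n: True, z: False}
  {l: True, n: False, z: False}
  {n: True, l: False, z: False}
  {l: False, n: False, z: False}
  {l: True, z: True, n: True}


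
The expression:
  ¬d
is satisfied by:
  {d: False}


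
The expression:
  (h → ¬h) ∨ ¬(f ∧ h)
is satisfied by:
  {h: False, f: False}
  {f: True, h: False}
  {h: True, f: False}


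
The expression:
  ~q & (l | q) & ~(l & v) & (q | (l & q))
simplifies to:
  False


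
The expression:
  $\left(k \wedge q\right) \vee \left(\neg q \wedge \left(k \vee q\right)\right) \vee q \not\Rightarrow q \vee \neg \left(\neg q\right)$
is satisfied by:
  {k: True, q: True}
  {k: True, q: False}
  {q: True, k: False}


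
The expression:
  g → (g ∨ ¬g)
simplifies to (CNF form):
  True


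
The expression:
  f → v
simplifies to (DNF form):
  v ∨ ¬f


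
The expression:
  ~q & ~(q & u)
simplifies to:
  ~q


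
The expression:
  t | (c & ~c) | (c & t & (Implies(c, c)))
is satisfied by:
  {t: True}


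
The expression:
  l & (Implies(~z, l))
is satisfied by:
  {l: True}


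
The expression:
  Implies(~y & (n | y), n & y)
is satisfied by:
  {y: True, n: False}
  {n: False, y: False}
  {n: True, y: True}


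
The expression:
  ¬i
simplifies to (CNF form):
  ¬i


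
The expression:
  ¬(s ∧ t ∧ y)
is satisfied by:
  {s: False, t: False, y: False}
  {y: True, s: False, t: False}
  {t: True, s: False, y: False}
  {y: True, t: True, s: False}
  {s: True, y: False, t: False}
  {y: True, s: True, t: False}
  {t: True, s: True, y: False}


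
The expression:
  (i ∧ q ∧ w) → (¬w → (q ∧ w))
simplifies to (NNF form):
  True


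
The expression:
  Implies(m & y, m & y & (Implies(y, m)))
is always true.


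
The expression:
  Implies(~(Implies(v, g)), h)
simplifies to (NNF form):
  g | h | ~v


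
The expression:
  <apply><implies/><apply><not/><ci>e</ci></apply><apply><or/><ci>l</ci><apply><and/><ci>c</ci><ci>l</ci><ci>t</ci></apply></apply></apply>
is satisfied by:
  {l: True, e: True}
  {l: True, e: False}
  {e: True, l: False}


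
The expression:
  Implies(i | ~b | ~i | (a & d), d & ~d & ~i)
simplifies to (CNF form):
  False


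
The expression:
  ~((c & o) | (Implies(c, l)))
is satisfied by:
  {c: True, o: False, l: False}


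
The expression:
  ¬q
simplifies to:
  ¬q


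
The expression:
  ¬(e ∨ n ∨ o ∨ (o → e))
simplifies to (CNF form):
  False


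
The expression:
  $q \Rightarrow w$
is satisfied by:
  {w: True, q: False}
  {q: False, w: False}
  {q: True, w: True}


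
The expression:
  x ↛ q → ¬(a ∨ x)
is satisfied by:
  {q: True, x: False}
  {x: False, q: False}
  {x: True, q: True}


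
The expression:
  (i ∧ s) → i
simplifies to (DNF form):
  True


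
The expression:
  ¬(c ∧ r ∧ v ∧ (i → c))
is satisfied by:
  {v: False, c: False, r: False}
  {r: True, v: False, c: False}
  {c: True, v: False, r: False}
  {r: True, c: True, v: False}
  {v: True, r: False, c: False}
  {r: True, v: True, c: False}
  {c: True, v: True, r: False}


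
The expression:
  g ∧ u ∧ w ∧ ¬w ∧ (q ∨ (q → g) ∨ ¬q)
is never true.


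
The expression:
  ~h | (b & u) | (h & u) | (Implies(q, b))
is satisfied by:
  {b: True, u: True, h: False, q: False}
  {b: True, h: False, u: False, q: False}
  {u: True, b: False, h: False, q: False}
  {b: False, h: False, u: False, q: False}
  {q: True, b: True, u: True, h: False}
  {q: True, b: True, h: False, u: False}
  {q: True, u: True, b: False, h: False}
  {q: True, b: False, h: False, u: False}
  {b: True, h: True, u: True, q: False}
  {b: True, h: True, q: False, u: False}
  {h: True, u: True, q: False, b: False}
  {h: True, q: False, u: False, b: False}
  {b: True, h: True, q: True, u: True}
  {b: True, h: True, q: True, u: False}
  {h: True, q: True, u: True, b: False}


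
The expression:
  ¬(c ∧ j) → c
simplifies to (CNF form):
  c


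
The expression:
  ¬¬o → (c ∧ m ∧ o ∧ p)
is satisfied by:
  {c: True, m: True, p: True, o: False}
  {c: True, m: True, p: False, o: False}
  {c: True, p: True, m: False, o: False}
  {c: True, p: False, m: False, o: False}
  {m: True, p: True, c: False, o: False}
  {m: True, c: False, p: False, o: False}
  {m: False, p: True, c: False, o: False}
  {m: False, c: False, p: False, o: False}
  {c: True, o: True, m: True, p: True}


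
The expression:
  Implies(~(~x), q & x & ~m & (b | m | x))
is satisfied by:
  {q: True, m: False, x: False}
  {m: False, x: False, q: False}
  {q: True, m: True, x: False}
  {m: True, q: False, x: False}
  {x: True, q: True, m: False}


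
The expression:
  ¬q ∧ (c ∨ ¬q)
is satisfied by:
  {q: False}


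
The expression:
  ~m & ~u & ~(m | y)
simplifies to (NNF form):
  ~m & ~u & ~y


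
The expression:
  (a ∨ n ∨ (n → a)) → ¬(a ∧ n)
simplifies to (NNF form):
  ¬a ∨ ¬n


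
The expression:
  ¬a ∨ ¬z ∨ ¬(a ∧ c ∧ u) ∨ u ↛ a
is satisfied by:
  {u: False, c: False, z: False, a: False}
  {a: True, u: False, c: False, z: False}
  {z: True, u: False, c: False, a: False}
  {a: True, z: True, u: False, c: False}
  {c: True, a: False, u: False, z: False}
  {a: True, c: True, u: False, z: False}
  {z: True, c: True, a: False, u: False}
  {a: True, z: True, c: True, u: False}
  {u: True, z: False, c: False, a: False}
  {a: True, u: True, z: False, c: False}
  {z: True, u: True, a: False, c: False}
  {a: True, z: True, u: True, c: False}
  {c: True, u: True, z: False, a: False}
  {a: True, c: True, u: True, z: False}
  {z: True, c: True, u: True, a: False}


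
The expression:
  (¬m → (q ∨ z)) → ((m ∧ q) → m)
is always true.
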